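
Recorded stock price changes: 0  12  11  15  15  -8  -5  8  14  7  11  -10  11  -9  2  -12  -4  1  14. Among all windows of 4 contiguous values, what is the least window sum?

0 12 11 15 → sum 38
12 11 15 15 → sum 53
11 15 15 -8 → sum 33
15 15 -8 -5 → sum 17
15 -8 -5 8 → sum 10
-8 -5 8 14 → sum 9
-5 8 14 7 → sum 24
8 14 7 11 → sum 40
14 7 11 -10 → sum 22
7 11 -10 11 → sum 19
11 -10 11 -9 → sum 3
-10 11 -9 2 → sum -6
11 -9 2 -12 → sum -8
-9 2 -12 -4 → sum -23
2 -12 -4 1 → sum -13
-12 -4 1 14 → sum -1
Least of these is -23.

-23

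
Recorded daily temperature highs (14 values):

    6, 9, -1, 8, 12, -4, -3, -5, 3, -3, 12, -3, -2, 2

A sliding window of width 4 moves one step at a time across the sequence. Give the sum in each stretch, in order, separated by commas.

(6, 9, -1, 8) → sum 22
(9, -1, 8, 12) → sum 28
(-1, 8, 12, -4) → sum 15
(8, 12, -4, -3) → sum 13
(12, -4, -3, -5) → sum 0
(-4, -3, -5, 3) → sum -9
(-3, -5, 3, -3) → sum -8
(-5, 3, -3, 12) → sum 7
(3, -3, 12, -3) → sum 9
(-3, 12, -3, -2) → sum 4
(12, -3, -2, 2) → sum 9

22, 28, 15, 13, 0, -9, -8, 7, 9, 4, 9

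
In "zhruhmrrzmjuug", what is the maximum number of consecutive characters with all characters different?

5

[z] len 1
[z, h] len 2
[z, h, r] len 3
[z, h, r, u] len 4
[r, u, h] len 3
[r, u, h, m] len 4
[u, h, m, r] len 4
[r] len 1
[r, z] len 2
[r, z, m] len 3
[r, z, m, j] len 4
[r, z, m, j, u] len 5
[u] len 1
[u, g] len 2
Longest all-distinct length: 5.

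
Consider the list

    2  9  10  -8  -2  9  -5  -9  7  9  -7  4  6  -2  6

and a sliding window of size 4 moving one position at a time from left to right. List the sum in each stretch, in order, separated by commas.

(2, 9, 10, -8) → sum 13
(9, 10, -8, -2) → sum 9
(10, -8, -2, 9) → sum 9
(-8, -2, 9, -5) → sum -6
(-2, 9, -5, -9) → sum -7
(9, -5, -9, 7) → sum 2
(-5, -9, 7, 9) → sum 2
(-9, 7, 9, -7) → sum 0
(7, 9, -7, 4) → sum 13
(9, -7, 4, 6) → sum 12
(-7, 4, 6, -2) → sum 1
(4, 6, -2, 6) → sum 14

13, 9, 9, -6, -7, 2, 2, 0, 13, 12, 1, 14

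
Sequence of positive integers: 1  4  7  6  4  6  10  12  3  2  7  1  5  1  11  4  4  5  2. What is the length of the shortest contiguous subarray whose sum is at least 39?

add 1: running sum 1 < 39
add 4: running sum 5 < 39
add 7: running sum 12 < 39
add 6: running sum 18 < 39
add 4: running sum 22 < 39
add 6: running sum 28 < 39
add 10: running sum 38 < 39
end 7: [7, 6, 4, 6, 10, 12] sum 45, len 6
end 8: [6, 4, 6, 10, 12, 3] sum 41, len 6
end 9: [6, 4, 6, 10, 12, 3, 2] sum 43, len 7
end 10: [6, 10, 12, 3, 2, 7] sum 40, len 6
end 11: [6, 10, 12, 3, 2, 7, 1] sum 41, len 7
end 12: [10, 12, 3, 2, 7, 1, 5] sum 40, len 7
end 13: [10, 12, 3, 2, 7, 1, 5, 1] sum 41, len 8
end 14: [12, 3, 2, 7, 1, 5, 1, 11] sum 42, len 8
end 15: [12, 3, 2, 7, 1, 5, 1, 11, 4] sum 46, len 9
end 16: [12, 3, 2, 7, 1, 5, 1, 11, 4, 4] sum 50, len 10
end 17: [2, 7, 1, 5, 1, 11, 4, 4, 5] sum 40, len 9
end 18: [7, 1, 5, 1, 11, 4, 4, 5, 2] sum 40, len 9
Shortest qualifying length: 6.

6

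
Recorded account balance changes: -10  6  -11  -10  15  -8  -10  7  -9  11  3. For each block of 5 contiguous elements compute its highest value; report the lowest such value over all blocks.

11

[-10, 6, -11, -10, 15] → max 15
[6, -11, -10, 15, -8] → max 15
[-11, -10, 15, -8, -10] → max 15
[-10, 15, -8, -10, 7] → max 15
[15, -8, -10, 7, -9] → max 15
[-8, -10, 7, -9, 11] → max 11
[-10, 7, -9, 11, 3] → max 11
Lowest of these is 11.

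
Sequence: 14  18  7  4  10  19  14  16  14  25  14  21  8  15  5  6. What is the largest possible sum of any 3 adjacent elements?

(14, 18, 7) → sum 39
(18, 7, 4) → sum 29
(7, 4, 10) → sum 21
(4, 10, 19) → sum 33
(10, 19, 14) → sum 43
(19, 14, 16) → sum 49
(14, 16, 14) → sum 44
(16, 14, 25) → sum 55
(14, 25, 14) → sum 53
(25, 14, 21) → sum 60
(14, 21, 8) → sum 43
(21, 8, 15) → sum 44
(8, 15, 5) → sum 28
(15, 5, 6) → sum 26
Largest of these is 60.

60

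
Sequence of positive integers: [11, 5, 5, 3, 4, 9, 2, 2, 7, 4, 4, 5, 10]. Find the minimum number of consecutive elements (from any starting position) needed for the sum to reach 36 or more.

6

Extend right; whenever the sum reaches 36, record the length and shrink from the left:
add 11: running sum 11 < 36
add 5: running sum 16 < 36
add 5: running sum 21 < 36
add 3: running sum 24 < 36
add 4: running sum 28 < 36
end 5: [11, 5, 5, 3, 4, 9] sum 37, len 6
end 6: [11, 5, 5, 3, 4, 9, 2] sum 39, len 7
end 7: [11, 5, 5, 3, 4, 9, 2, 2] sum 41, len 8
end 8: [5, 5, 3, 4, 9, 2, 2, 7] sum 37, len 8
end 9: [5, 3, 4, 9, 2, 2, 7, 4] sum 36, len 8
end 10: [5, 3, 4, 9, 2, 2, 7, 4, 4] sum 40, len 9
end 11: [4, 9, 2, 2, 7, 4, 4, 5] sum 37, len 8
end 12: [9, 2, 2, 7, 4, 4, 5, 10] sum 43, len 8
Shortest qualifying length: 6.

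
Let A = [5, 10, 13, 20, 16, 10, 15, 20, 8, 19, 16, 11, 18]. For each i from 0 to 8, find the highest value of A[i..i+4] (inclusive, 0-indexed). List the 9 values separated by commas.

20, 20, 20, 20, 20, 20, 20, 20, 19

[5, 10, 13, 20, 16] → max 20
[10, 13, 20, 16, 10] → max 20
[13, 20, 16, 10, 15] → max 20
[20, 16, 10, 15, 20] → max 20
[16, 10, 15, 20, 8] → max 20
[10, 15, 20, 8, 19] → max 20
[15, 20, 8, 19, 16] → max 20
[20, 8, 19, 16, 11] → max 20
[8, 19, 16, 11, 18] → max 19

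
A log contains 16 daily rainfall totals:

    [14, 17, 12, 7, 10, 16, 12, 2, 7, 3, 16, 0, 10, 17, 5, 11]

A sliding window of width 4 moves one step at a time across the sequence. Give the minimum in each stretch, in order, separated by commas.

14 17 12 7 → min 7
17 12 7 10 → min 7
12 7 10 16 → min 7
7 10 16 12 → min 7
10 16 12 2 → min 2
16 12 2 7 → min 2
12 2 7 3 → min 2
2 7 3 16 → min 2
7 3 16 0 → min 0
3 16 0 10 → min 0
16 0 10 17 → min 0
0 10 17 5 → min 0
10 17 5 11 → min 5

7, 7, 7, 7, 2, 2, 2, 2, 0, 0, 0, 0, 5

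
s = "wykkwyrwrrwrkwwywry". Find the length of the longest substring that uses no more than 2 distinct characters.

6

add w: window [w] (1 distinct), len 1
add y: window [w, y] (2 distinct), len 2
add k: window [y, k] (2 distinct), len 2
add k: window [y, k, k] (2 distinct), len 3
add w: window [k, k, w] (2 distinct), len 3
add y: window [w, y] (2 distinct), len 2
add r: window [y, r] (2 distinct), len 2
add w: window [r, w] (2 distinct), len 2
add r: window [r, w, r] (2 distinct), len 3
add r: window [r, w, r, r] (2 distinct), len 4
add w: window [r, w, r, r, w] (2 distinct), len 5
add r: window [r, w, r, r, w, r] (2 distinct), len 6
add k: window [r, k] (2 distinct), len 2
add w: window [k, w] (2 distinct), len 2
add w: window [k, w, w] (2 distinct), len 3
add y: window [w, w, y] (2 distinct), len 3
add w: window [w, w, y, w] (2 distinct), len 4
add r: window [w, r] (2 distinct), len 2
add y: window [r, y] (2 distinct), len 2
Longest length with ≤2 distinct: 6.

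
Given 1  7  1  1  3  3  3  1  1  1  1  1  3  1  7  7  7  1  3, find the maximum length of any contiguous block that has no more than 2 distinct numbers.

12

add 1: window [1] (1 distinct), len 1
add 7: window [1, 7] (2 distinct), len 2
add 1: window [1, 7, 1] (2 distinct), len 3
add 1: window [1, 7, 1, 1] (2 distinct), len 4
add 3: window [1, 1, 3] (2 distinct), len 3
add 3: window [1, 1, 3, 3] (2 distinct), len 4
add 3: window [1, 1, 3, 3, 3] (2 distinct), len 5
add 1: window [1, 1, 3, 3, 3, 1] (2 distinct), len 6
add 1: window [1, 1, 3, 3, 3, 1, 1] (2 distinct), len 7
add 1: window [1, 1, 3, 3, 3, 1, 1, 1] (2 distinct), len 8
add 1: window [1, 1, 3, 3, 3, 1, 1, 1, 1] (2 distinct), len 9
add 1: window [1, 1, 3, 3, 3, 1, 1, 1, 1, 1] (2 distinct), len 10
add 3: window [1, 1, 3, 3, 3, 1, 1, 1, 1, 1, 3] (2 distinct), len 11
add 1: window [1, 1, 3, 3, 3, 1, 1, 1, 1, 1, 3, 1] (2 distinct), len 12
add 7: window [1, 7] (2 distinct), len 2
add 7: window [1, 7, 7] (2 distinct), len 3
add 7: window [1, 7, 7, 7] (2 distinct), len 4
add 1: window [1, 7, 7, 7, 1] (2 distinct), len 5
add 3: window [1, 3] (2 distinct), len 2
Longest length with ≤2 distinct: 12.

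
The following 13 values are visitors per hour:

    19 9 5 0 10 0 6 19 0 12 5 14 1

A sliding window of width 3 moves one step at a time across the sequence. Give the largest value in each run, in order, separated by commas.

19 9 5 → max 19
9 5 0 → max 9
5 0 10 → max 10
0 10 0 → max 10
10 0 6 → max 10
0 6 19 → max 19
6 19 0 → max 19
19 0 12 → max 19
0 12 5 → max 12
12 5 14 → max 14
5 14 1 → max 14

19, 9, 10, 10, 10, 19, 19, 19, 12, 14, 14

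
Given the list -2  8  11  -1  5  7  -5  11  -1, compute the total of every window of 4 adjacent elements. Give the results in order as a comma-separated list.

Sliding a size-4 window across the 9 values:
[-2, 8, 11, -1] → sum 16
[8, 11, -1, 5] → sum 23
[11, -1, 5, 7] → sum 22
[-1, 5, 7, -5] → sum 6
[5, 7, -5, 11] → sum 18
[7, -5, 11, -1] → sum 12

16, 23, 22, 6, 18, 12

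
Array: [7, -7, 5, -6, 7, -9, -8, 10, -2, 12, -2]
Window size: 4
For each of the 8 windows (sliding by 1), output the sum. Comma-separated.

-1, -1, -3, -16, 0, -9, 12, 18

(7, -7, 5, -6) → sum -1
(-7, 5, -6, 7) → sum -1
(5, -6, 7, -9) → sum -3
(-6, 7, -9, -8) → sum -16
(7, -9, -8, 10) → sum 0
(-9, -8, 10, -2) → sum -9
(-8, 10, -2, 12) → sum 12
(10, -2, 12, -2) → sum 18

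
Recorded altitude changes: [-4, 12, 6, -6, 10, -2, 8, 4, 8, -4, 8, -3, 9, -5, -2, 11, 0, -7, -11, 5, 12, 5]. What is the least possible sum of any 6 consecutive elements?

[-4, 12, 6, -6, 10, -2] → sum 16
[12, 6, -6, 10, -2, 8] → sum 28
[6, -6, 10, -2, 8, 4] → sum 20
[-6, 10, -2, 8, 4, 8] → sum 22
[10, -2, 8, 4, 8, -4] → sum 24
[-2, 8, 4, 8, -4, 8] → sum 22
[8, 4, 8, -4, 8, -3] → sum 21
[4, 8, -4, 8, -3, 9] → sum 22
[8, -4, 8, -3, 9, -5] → sum 13
[-4, 8, -3, 9, -5, -2] → sum 3
[8, -3, 9, -5, -2, 11] → sum 18
[-3, 9, -5, -2, 11, 0] → sum 10
[9, -5, -2, 11, 0, -7] → sum 6
[-5, -2, 11, 0, -7, -11] → sum -14
[-2, 11, 0, -7, -11, 5] → sum -4
[11, 0, -7, -11, 5, 12] → sum 10
[0, -7, -11, 5, 12, 5] → sum 4
Least of these is -14.

-14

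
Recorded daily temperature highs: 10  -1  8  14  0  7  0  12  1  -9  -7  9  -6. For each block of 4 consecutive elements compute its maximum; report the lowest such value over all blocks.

Each size-4 window and its max:
[10, -1, 8, 14] → max 14
[-1, 8, 14, 0] → max 14
[8, 14, 0, 7] → max 14
[14, 0, 7, 0] → max 14
[0, 7, 0, 12] → max 12
[7, 0, 12, 1] → max 12
[0, 12, 1, -9] → max 12
[12, 1, -9, -7] → max 12
[1, -9, -7, 9] → max 9
[-9, -7, 9, -6] → max 9
Lowest of these is 9.

9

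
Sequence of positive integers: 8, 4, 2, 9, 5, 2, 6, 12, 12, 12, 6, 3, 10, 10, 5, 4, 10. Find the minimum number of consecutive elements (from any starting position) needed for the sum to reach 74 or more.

9

add 8: running sum 8 < 74
add 4: running sum 12 < 74
add 2: running sum 14 < 74
add 9: running sum 23 < 74
add 5: running sum 28 < 74
add 2: running sum 30 < 74
add 6: running sum 36 < 74
add 12: running sum 48 < 74
add 12: running sum 60 < 74
add 12: running sum 72 < 74
add 6: shortest ending here [8, 4, 2, 9, 5, 2, 6, 12, 12, 12, 6] sum 78, len 11
add 3: shortest ending here [8, 4, 2, 9, 5, 2, 6, 12, 12, 12, 6, 3] sum 81, len 12
add 10: shortest ending here [9, 5, 2, 6, 12, 12, 12, 6, 3, 10] sum 77, len 10
add 10: shortest ending here [5, 2, 6, 12, 12, 12, 6, 3, 10, 10] sum 78, len 10
add 5: shortest ending here [6, 12, 12, 12, 6, 3, 10, 10, 5] sum 76, len 9
add 4: shortest ending here [12, 12, 12, 6, 3, 10, 10, 5, 4] sum 74, len 9
add 10: shortest ending here [12, 12, 12, 6, 3, 10, 10, 5, 4, 10] sum 84, len 10
Shortest qualifying length: 9.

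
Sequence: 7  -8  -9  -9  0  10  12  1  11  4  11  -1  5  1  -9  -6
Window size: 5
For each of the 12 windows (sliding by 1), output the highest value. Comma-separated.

7, 10, 12, 12, 12, 12, 12, 11, 11, 11, 11, 5

(7, -8, -9, -9, 0) → max 7
(-8, -9, -9, 0, 10) → max 10
(-9, -9, 0, 10, 12) → max 12
(-9, 0, 10, 12, 1) → max 12
(0, 10, 12, 1, 11) → max 12
(10, 12, 1, 11, 4) → max 12
(12, 1, 11, 4, 11) → max 12
(1, 11, 4, 11, -1) → max 11
(11, 4, 11, -1, 5) → max 11
(4, 11, -1, 5, 1) → max 11
(11, -1, 5, 1, -9) → max 11
(-1, 5, 1, -9, -6) → max 5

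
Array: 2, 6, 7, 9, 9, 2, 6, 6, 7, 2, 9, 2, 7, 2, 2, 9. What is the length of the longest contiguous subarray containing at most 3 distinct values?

8

Extend right; when distinct count exceeds 3, shrink from the left:
add 2: window [2] (1 distinct), len 1
add 6: window [2, 6] (2 distinct), len 2
add 7: window [2, 6, 7] (3 distinct), len 3
add 9: window [6, 7, 9] (3 distinct), len 3
add 9: window [6, 7, 9, 9] (3 distinct), len 4
add 2: window [7, 9, 9, 2] (3 distinct), len 4
add 6: window [9, 9, 2, 6] (3 distinct), len 4
add 6: window [9, 9, 2, 6, 6] (3 distinct), len 5
add 7: window [2, 6, 6, 7] (3 distinct), len 4
add 2: window [2, 6, 6, 7, 2] (3 distinct), len 5
add 9: window [7, 2, 9] (3 distinct), len 3
add 2: window [7, 2, 9, 2] (3 distinct), len 4
add 7: window [7, 2, 9, 2, 7] (3 distinct), len 5
add 2: window [7, 2, 9, 2, 7, 2] (3 distinct), len 6
add 2: window [7, 2, 9, 2, 7, 2, 2] (3 distinct), len 7
add 9: window [7, 2, 9, 2, 7, 2, 2, 9] (3 distinct), len 8
Longest length with ≤3 distinct: 8.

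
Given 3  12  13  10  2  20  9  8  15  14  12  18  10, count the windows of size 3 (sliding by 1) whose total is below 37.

3 12 13 → sum 28  < 37 ✓
12 13 10 → sum 35  < 37 ✓
13 10 2 → sum 25  < 37 ✓
10 2 20 → sum 32  < 37 ✓
2 20 9 → sum 31  < 37 ✓
20 9 8 → sum 37
9 8 15 → sum 32  < 37 ✓
8 15 14 → sum 37
15 14 12 → sum 41
14 12 18 → sum 44
12 18 10 → sum 40
6 windows satisfy the condition.

6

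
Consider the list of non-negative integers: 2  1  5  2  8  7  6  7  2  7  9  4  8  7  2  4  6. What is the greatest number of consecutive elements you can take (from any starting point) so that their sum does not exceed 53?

10

Extend to the right; shrink from the left whenever the sum exceeds 53:
→ 2: sum 2, len 1
→ 1: sum 3, len 2
→ 5: sum 8, len 3
→ 2: sum 10, len 4
→ 8: sum 18, len 5
→ 7: sum 25, len 6
→ 6: sum 31, len 7
→ 7: sum 38, len 8
→ 2: sum 40, len 9
→ 7: sum 47, len 10
→ 9 (dropped 2, 1): sum 53, len 9
→ 4 (dropped 5): sum 52, len 9
→ 8 (dropped 2, 8): sum 50, len 8
→ 7 (dropped 7): sum 50, len 8
→ 2: sum 52, len 9
→ 4 (dropped 6): sum 50, len 9
→ 6 (dropped 7): sum 49, len 9
Longest length seen: 10.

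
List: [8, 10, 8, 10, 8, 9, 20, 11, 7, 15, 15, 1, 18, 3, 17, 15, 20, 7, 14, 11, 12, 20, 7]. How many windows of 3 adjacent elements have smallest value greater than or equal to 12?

1

[8, 10, 8] → min 8
[10, 8, 10] → min 8
[8, 10, 8] → min 8
[10, 8, 9] → min 8
[8, 9, 20] → min 8
[9, 20, 11] → min 9
[20, 11, 7] → min 7
[11, 7, 15] → min 7
[7, 15, 15] → min 7
[15, 15, 1] → min 1
[15, 1, 18] → min 1
[1, 18, 3] → min 1
[18, 3, 17] → min 3
[3, 17, 15] → min 3
[17, 15, 20] → min 15  ≥ 12 ✓
[15, 20, 7] → min 7
[20, 7, 14] → min 7
[7, 14, 11] → min 7
[14, 11, 12] → min 11
[11, 12, 20] → min 11
[12, 20, 7] → min 7
1 window satisfy the condition.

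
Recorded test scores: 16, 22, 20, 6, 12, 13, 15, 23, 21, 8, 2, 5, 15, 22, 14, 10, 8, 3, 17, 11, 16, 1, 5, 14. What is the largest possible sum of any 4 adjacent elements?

[16, 22, 20, 6] → sum 64
[22, 20, 6, 12] → sum 60
[20, 6, 12, 13] → sum 51
[6, 12, 13, 15] → sum 46
[12, 13, 15, 23] → sum 63
[13, 15, 23, 21] → sum 72
[15, 23, 21, 8] → sum 67
[23, 21, 8, 2] → sum 54
[21, 8, 2, 5] → sum 36
[8, 2, 5, 15] → sum 30
[2, 5, 15, 22] → sum 44
[5, 15, 22, 14] → sum 56
[15, 22, 14, 10] → sum 61
[22, 14, 10, 8] → sum 54
[14, 10, 8, 3] → sum 35
[10, 8, 3, 17] → sum 38
[8, 3, 17, 11] → sum 39
[3, 17, 11, 16] → sum 47
[17, 11, 16, 1] → sum 45
[11, 16, 1, 5] → sum 33
[16, 1, 5, 14] → sum 36
Largest of these is 72.

72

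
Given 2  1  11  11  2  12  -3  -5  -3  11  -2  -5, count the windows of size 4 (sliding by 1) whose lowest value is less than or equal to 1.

8

[2, 1, 11, 11] → min 1  ≤ 1 ✓
[1, 11, 11, 2] → min 1  ≤ 1 ✓
[11, 11, 2, 12] → min 2
[11, 2, 12, -3] → min -3  ≤ 1 ✓
[2, 12, -3, -5] → min -5  ≤ 1 ✓
[12, -3, -5, -3] → min -5  ≤ 1 ✓
[-3, -5, -3, 11] → min -5  ≤ 1 ✓
[-5, -3, 11, -2] → min -5  ≤ 1 ✓
[-3, 11, -2, -5] → min -5  ≤ 1 ✓
8 windows satisfy the condition.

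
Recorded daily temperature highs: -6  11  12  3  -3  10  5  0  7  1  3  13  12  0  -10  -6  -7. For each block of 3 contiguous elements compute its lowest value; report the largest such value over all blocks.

3

(-6, 11, 12) → min -6
(11, 12, 3) → min 3
(12, 3, -3) → min -3
(3, -3, 10) → min -3
(-3, 10, 5) → min -3
(10, 5, 0) → min 0
(5, 0, 7) → min 0
(0, 7, 1) → min 0
(7, 1, 3) → min 1
(1, 3, 13) → min 1
(3, 13, 12) → min 3
(13, 12, 0) → min 0
(12, 0, -10) → min -10
(0, -10, -6) → min -10
(-10, -6, -7) → min -10
Largest of these is 3.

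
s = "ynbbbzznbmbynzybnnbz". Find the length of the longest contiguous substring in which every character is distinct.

[y] len 1
[y, n] len 2
[y, n, b] len 3
[b] len 1
[b] len 1
[b, z] len 2
[z] len 1
[z, n] len 2
[z, n, b] len 3
[z, n, b, m] len 4
[m, b] len 2
[m, b, y] len 3
[m, b, y, n] len 4
[m, b, y, n, z] len 5
[n, z, y] len 3
[n, z, y, b] len 4
[z, y, b, n] len 4
[n] len 1
[n, b] len 2
[n, b, z] len 3
Longest all-distinct length: 5.

5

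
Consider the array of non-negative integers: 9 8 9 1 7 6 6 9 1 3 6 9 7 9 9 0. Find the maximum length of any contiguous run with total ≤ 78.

Extend to the right; shrink from the left whenever the sum exceeds 78:
→ 9: sum 9, len 1
→ 8: sum 17, len 2
→ 9: sum 26, len 3
→ 1: sum 27, len 4
→ 7: sum 34, len 5
→ 6: sum 40, len 6
→ 6: sum 46, len 7
→ 9: sum 55, len 8
→ 1: sum 56, len 9
→ 3: sum 59, len 10
→ 6: sum 65, len 11
→ 9: sum 74, len 12
→ 7 (dropped 9): sum 72, len 12
→ 9 (dropped 8): sum 73, len 12
→ 9 (dropped 9): sum 73, len 12
→ 0: sum 73, len 13
Longest length seen: 13.

13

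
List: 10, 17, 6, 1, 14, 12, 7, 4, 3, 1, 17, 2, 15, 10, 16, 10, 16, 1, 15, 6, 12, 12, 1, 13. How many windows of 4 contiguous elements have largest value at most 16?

[10, 17, 6, 1] → max 17
[17, 6, 1, 14] → max 17
[6, 1, 14, 12] → max 14  ≤ 16 ✓
[1, 14, 12, 7] → max 14  ≤ 16 ✓
[14, 12, 7, 4] → max 14  ≤ 16 ✓
[12, 7, 4, 3] → max 12  ≤ 16 ✓
[7, 4, 3, 1] → max 7  ≤ 16 ✓
[4, 3, 1, 17] → max 17
[3, 1, 17, 2] → max 17
[1, 17, 2, 15] → max 17
[17, 2, 15, 10] → max 17
[2, 15, 10, 16] → max 16  ≤ 16 ✓
[15, 10, 16, 10] → max 16  ≤ 16 ✓
[10, 16, 10, 16] → max 16  ≤ 16 ✓
[16, 10, 16, 1] → max 16  ≤ 16 ✓
[10, 16, 1, 15] → max 16  ≤ 16 ✓
[16, 1, 15, 6] → max 16  ≤ 16 ✓
[1, 15, 6, 12] → max 15  ≤ 16 ✓
[15, 6, 12, 12] → max 15  ≤ 16 ✓
[6, 12, 12, 1] → max 12  ≤ 16 ✓
[12, 12, 1, 13] → max 13  ≤ 16 ✓
15 windows satisfy the condition.

15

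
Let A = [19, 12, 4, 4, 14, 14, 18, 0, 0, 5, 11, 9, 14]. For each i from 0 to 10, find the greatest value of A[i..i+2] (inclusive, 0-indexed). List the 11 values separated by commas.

19, 12, 14, 14, 18, 18, 18, 5, 11, 11, 14

Sliding a size-3 window across the 13 values:
19 12 4 → max 19
12 4 4 → max 12
4 4 14 → max 14
4 14 14 → max 14
14 14 18 → max 18
14 18 0 → max 18
18 0 0 → max 18
0 0 5 → max 5
0 5 11 → max 11
5 11 9 → max 11
11 9 14 → max 14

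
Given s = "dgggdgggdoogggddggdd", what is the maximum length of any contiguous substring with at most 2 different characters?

[d] 1 distinct, len 1
[d, g] 2 distinct, len 2
[d, g, g] 2 distinct, len 3
[d, g, g, g] 2 distinct, len 4
[d, g, g, g, d] 2 distinct, len 5
[d, g, g, g, d, g] 2 distinct, len 6
[d, g, g, g, d, g, g] 2 distinct, len 7
[d, g, g, g, d, g, g, g] 2 distinct, len 8
[d, g, g, g, d, g, g, g, d] 2 distinct, len 9
[d, o] 2 distinct, len 2
[d, o, o] 2 distinct, len 3
[o, o, g] 2 distinct, len 3
[o, o, g, g] 2 distinct, len 4
[o, o, g, g, g] 2 distinct, len 5
[g, g, g, d] 2 distinct, len 4
[g, g, g, d, d] 2 distinct, len 5
[g, g, g, d, d, g] 2 distinct, len 6
[g, g, g, d, d, g, g] 2 distinct, len 7
[g, g, g, d, d, g, g, d] 2 distinct, len 8
[g, g, g, d, d, g, g, d, d] 2 distinct, len 9
Longest length with ≤2 distinct: 9.

9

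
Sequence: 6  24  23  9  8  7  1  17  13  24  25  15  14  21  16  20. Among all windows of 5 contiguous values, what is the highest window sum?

Each size-5 window and its sum:
6 24 23 9 8 → sum 70
24 23 9 8 7 → sum 71
23 9 8 7 1 → sum 48
9 8 7 1 17 → sum 42
8 7 1 17 13 → sum 46
7 1 17 13 24 → sum 62
1 17 13 24 25 → sum 80
17 13 24 25 15 → sum 94
13 24 25 15 14 → sum 91
24 25 15 14 21 → sum 99
25 15 14 21 16 → sum 91
15 14 21 16 20 → sum 86
Highest of these is 99.

99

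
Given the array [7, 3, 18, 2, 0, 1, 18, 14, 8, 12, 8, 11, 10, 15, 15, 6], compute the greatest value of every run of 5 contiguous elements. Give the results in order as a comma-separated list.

18, 18, 18, 18, 18, 18, 18, 14, 12, 15, 15, 15

7 3 18 2 0 → max 18
3 18 2 0 1 → max 18
18 2 0 1 18 → max 18
2 0 1 18 14 → max 18
0 1 18 14 8 → max 18
1 18 14 8 12 → max 18
18 14 8 12 8 → max 18
14 8 12 8 11 → max 14
8 12 8 11 10 → max 12
12 8 11 10 15 → max 15
8 11 10 15 15 → max 15
11 10 15 15 6 → max 15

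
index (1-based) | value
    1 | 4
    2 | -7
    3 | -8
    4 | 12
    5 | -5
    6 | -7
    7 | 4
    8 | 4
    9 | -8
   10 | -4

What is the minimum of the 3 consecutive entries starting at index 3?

Elements at indices 3..5: -8, 12, -5
min(-8, 12, -5) = -8

-8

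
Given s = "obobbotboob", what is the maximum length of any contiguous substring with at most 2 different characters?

Extend right; when distinct count exceeds 2, shrink from the left:
add o: window [o] (1 distinct), len 1
add b: window [o, b] (2 distinct), len 2
add o: window [o, b, o] (2 distinct), len 3
add b: window [o, b, o, b] (2 distinct), len 4
add b: window [o, b, o, b, b] (2 distinct), len 5
add o: window [o, b, o, b, b, o] (2 distinct), len 6
add t: window [o, t] (2 distinct), len 2
add b: window [t, b] (2 distinct), len 2
add o: window [b, o] (2 distinct), len 2
add o: window [b, o, o] (2 distinct), len 3
add b: window [b, o, o, b] (2 distinct), len 4
Longest length with ≤2 distinct: 6.

6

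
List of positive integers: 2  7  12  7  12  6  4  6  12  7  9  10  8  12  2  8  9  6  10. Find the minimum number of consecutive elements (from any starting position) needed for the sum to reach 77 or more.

add 2: running sum 2 < 77
add 7: running sum 9 < 77
add 12: running sum 21 < 77
add 7: running sum 28 < 77
add 12: running sum 40 < 77
add 6: running sum 46 < 77
add 4: running sum 50 < 77
add 6: running sum 56 < 77
add 12: running sum 68 < 77
add 7: running sum 75 < 77
add 9: shortest ending here [7, 12, 7, 12, 6, 4, 6, 12, 7, 9] sum 82, len 10
add 10: shortest ending here [12, 7, 12, 6, 4, 6, 12, 7, 9, 10] sum 85, len 10
add 8: shortest ending here [7, 12, 6, 4, 6, 12, 7, 9, 10, 8] sum 81, len 10
add 12: shortest ending here [12, 6, 4, 6, 12, 7, 9, 10, 8, 12] sum 86, len 10
add 2: shortest ending here [12, 6, 4, 6, 12, 7, 9, 10, 8, 12, 2] sum 88, len 11
add 8: shortest ending here [4, 6, 12, 7, 9, 10, 8, 12, 2, 8] sum 78, len 10
add 9: shortest ending here [12, 7, 9, 10, 8, 12, 2, 8, 9] sum 77, len 9
add 6: shortest ending here [12, 7, 9, 10, 8, 12, 2, 8, 9, 6] sum 83, len 10
add 10: shortest ending here [7, 9, 10, 8, 12, 2, 8, 9, 6, 10] sum 81, len 10
Shortest qualifying length: 9.

9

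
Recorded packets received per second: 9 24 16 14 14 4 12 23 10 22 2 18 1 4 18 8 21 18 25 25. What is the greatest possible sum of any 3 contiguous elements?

68

9 24 16 → sum 49
24 16 14 → sum 54
16 14 14 → sum 44
14 14 4 → sum 32
14 4 12 → sum 30
4 12 23 → sum 39
12 23 10 → sum 45
23 10 22 → sum 55
10 22 2 → sum 34
22 2 18 → sum 42
2 18 1 → sum 21
18 1 4 → sum 23
1 4 18 → sum 23
4 18 8 → sum 30
18 8 21 → sum 47
8 21 18 → sum 47
21 18 25 → sum 64
18 25 25 → sum 68
Greatest of these is 68.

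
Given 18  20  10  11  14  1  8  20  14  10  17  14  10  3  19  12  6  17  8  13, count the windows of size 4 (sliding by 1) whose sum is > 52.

18 20 10 11 → sum 59  > 52 ✓
20 10 11 14 → sum 55  > 52 ✓
10 11 14 1 → sum 36
11 14 1 8 → sum 34
14 1 8 20 → sum 43
1 8 20 14 → sum 43
8 20 14 10 → sum 52
20 14 10 17 → sum 61  > 52 ✓
14 10 17 14 → sum 55  > 52 ✓
10 17 14 10 → sum 51
17 14 10 3 → sum 44
14 10 3 19 → sum 46
10 3 19 12 → sum 44
3 19 12 6 → sum 40
19 12 6 17 → sum 54  > 52 ✓
12 6 17 8 → sum 43
6 17 8 13 → sum 44
5 windows satisfy the condition.

5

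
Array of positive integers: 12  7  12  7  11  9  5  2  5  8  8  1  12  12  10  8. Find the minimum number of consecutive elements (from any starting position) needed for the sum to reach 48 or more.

add 12: running sum 12 < 48
add 7: running sum 19 < 48
add 12: running sum 31 < 48
add 7: running sum 38 < 48
add 11: shortest ending here [12, 7, 12, 7, 11] sum 49, len 5
add 9: shortest ending here [12, 7, 12, 7, 11, 9] sum 58, len 6
add 5: shortest ending here [7, 12, 7, 11, 9, 5] sum 51, len 6
add 2: shortest ending here [7, 12, 7, 11, 9, 5, 2] sum 53, len 7
add 5: shortest ending here [12, 7, 11, 9, 5, 2, 5] sum 51, len 7
add 8: shortest ending here [12, 7, 11, 9, 5, 2, 5, 8] sum 59, len 8
add 8: shortest ending here [11, 9, 5, 2, 5, 8, 8] sum 48, len 7
add 1: shortest ending here [11, 9, 5, 2, 5, 8, 8, 1] sum 49, len 8
add 12: shortest ending here [9, 5, 2, 5, 8, 8, 1, 12] sum 50, len 8
add 12: shortest ending here [2, 5, 8, 8, 1, 12, 12] sum 48, len 7
add 10: shortest ending here [8, 8, 1, 12, 12, 10] sum 51, len 6
add 8: shortest ending here [8, 1, 12, 12, 10, 8] sum 51, len 6
Shortest qualifying length: 5.

5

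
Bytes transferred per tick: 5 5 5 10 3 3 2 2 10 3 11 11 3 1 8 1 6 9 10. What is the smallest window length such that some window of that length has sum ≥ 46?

7

add 5: running sum 5 < 46
add 5: running sum 10 < 46
add 5: running sum 15 < 46
add 10: running sum 25 < 46
add 3: running sum 28 < 46
add 3: running sum 31 < 46
add 2: running sum 33 < 46
add 2: running sum 35 < 46
add 10: running sum 45 < 46
add 3: shortest ending here [5, 5, 5, 10, 3, 3, 2, 2, 10, 3] sum 48, len 10
add 11: shortest ending here [5, 10, 3, 3, 2, 2, 10, 3, 11] sum 49, len 9
add 11: shortest ending here [10, 3, 3, 2, 2, 10, 3, 11, 11] sum 55, len 9
add 3: shortest ending here [3, 3, 2, 2, 10, 3, 11, 11, 3] sum 48, len 9
add 1: shortest ending here [3, 2, 2, 10, 3, 11, 11, 3, 1] sum 46, len 9
add 8: shortest ending here [10, 3, 11, 11, 3, 1, 8] sum 47, len 7
add 1: shortest ending here [10, 3, 11, 11, 3, 1, 8, 1] sum 48, len 8
add 6: shortest ending here [10, 3, 11, 11, 3, 1, 8, 1, 6] sum 54, len 9
add 9: shortest ending here [11, 11, 3, 1, 8, 1, 6, 9] sum 50, len 8
add 10: shortest ending here [11, 3, 1, 8, 1, 6, 9, 10] sum 49, len 8
Shortest qualifying length: 7.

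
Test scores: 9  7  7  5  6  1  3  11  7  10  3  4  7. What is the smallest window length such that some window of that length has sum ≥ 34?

5

Extend right; whenever the sum reaches 34, record the length and shrink from the left:
add 9: running sum 9 < 34
add 7: running sum 16 < 34
add 7: running sum 23 < 34
add 5: running sum 28 < 34
end 4: [9, 7, 7, 5, 6] sum 34, len 5
end 5: [9, 7, 7, 5, 6, 1] sum 35, len 6
end 6: [9, 7, 7, 5, 6, 1, 3] sum 38, len 7
end 7: [7, 7, 5, 6, 1, 3, 11] sum 40, len 7
end 8: [7, 5, 6, 1, 3, 11, 7] sum 40, len 7
end 9: [6, 1, 3, 11, 7, 10] sum 38, len 6
end 10: [3, 11, 7, 10, 3] sum 34, len 5
end 11: [11, 7, 10, 3, 4] sum 35, len 5
end 12: [11, 7, 10, 3, 4, 7] sum 42, len 6
Shortest qualifying length: 5.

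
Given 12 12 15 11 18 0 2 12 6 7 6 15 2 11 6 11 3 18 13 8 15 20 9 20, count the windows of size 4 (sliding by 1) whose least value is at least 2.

(12, 12, 15, 11) → min 11  ≥ 2 ✓
(12, 15, 11, 18) → min 11  ≥ 2 ✓
(15, 11, 18, 0) → min 0
(11, 18, 0, 2) → min 0
(18, 0, 2, 12) → min 0
(0, 2, 12, 6) → min 0
(2, 12, 6, 7) → min 2  ≥ 2 ✓
(12, 6, 7, 6) → min 6  ≥ 2 ✓
(6, 7, 6, 15) → min 6  ≥ 2 ✓
(7, 6, 15, 2) → min 2  ≥ 2 ✓
(6, 15, 2, 11) → min 2  ≥ 2 ✓
(15, 2, 11, 6) → min 2  ≥ 2 ✓
(2, 11, 6, 11) → min 2  ≥ 2 ✓
(11, 6, 11, 3) → min 3  ≥ 2 ✓
(6, 11, 3, 18) → min 3  ≥ 2 ✓
(11, 3, 18, 13) → min 3  ≥ 2 ✓
(3, 18, 13, 8) → min 3  ≥ 2 ✓
(18, 13, 8, 15) → min 8  ≥ 2 ✓
(13, 8, 15, 20) → min 8  ≥ 2 ✓
(8, 15, 20, 9) → min 8  ≥ 2 ✓
(15, 20, 9, 20) → min 9  ≥ 2 ✓
17 windows satisfy the condition.

17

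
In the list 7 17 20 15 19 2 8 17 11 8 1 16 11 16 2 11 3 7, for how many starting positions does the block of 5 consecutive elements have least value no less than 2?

9

(7, 17, 20, 15, 19) → min 7  ≥ 2 ✓
(17, 20, 15, 19, 2) → min 2  ≥ 2 ✓
(20, 15, 19, 2, 8) → min 2  ≥ 2 ✓
(15, 19, 2, 8, 17) → min 2  ≥ 2 ✓
(19, 2, 8, 17, 11) → min 2  ≥ 2 ✓
(2, 8, 17, 11, 8) → min 2  ≥ 2 ✓
(8, 17, 11, 8, 1) → min 1
(17, 11, 8, 1, 16) → min 1
(11, 8, 1, 16, 11) → min 1
(8, 1, 16, 11, 16) → min 1
(1, 16, 11, 16, 2) → min 1
(16, 11, 16, 2, 11) → min 2  ≥ 2 ✓
(11, 16, 2, 11, 3) → min 2  ≥ 2 ✓
(16, 2, 11, 3, 7) → min 2  ≥ 2 ✓
9 windows satisfy the condition.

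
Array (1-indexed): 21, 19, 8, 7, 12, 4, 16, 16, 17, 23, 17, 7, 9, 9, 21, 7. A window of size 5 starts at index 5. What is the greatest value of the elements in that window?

Elements at indices 5..9: 12, 4, 16, 16, 17
max(12, 4, 16, 16, 17) = 17

17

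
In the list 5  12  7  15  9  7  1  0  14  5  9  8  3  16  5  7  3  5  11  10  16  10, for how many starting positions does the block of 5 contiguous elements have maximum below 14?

2

(5, 12, 7, 15, 9) → max 15
(12, 7, 15, 9, 7) → max 15
(7, 15, 9, 7, 1) → max 15
(15, 9, 7, 1, 0) → max 15
(9, 7, 1, 0, 14) → max 14
(7, 1, 0, 14, 5) → max 14
(1, 0, 14, 5, 9) → max 14
(0, 14, 5, 9, 8) → max 14
(14, 5, 9, 8, 3) → max 14
(5, 9, 8, 3, 16) → max 16
(9, 8, 3, 16, 5) → max 16
(8, 3, 16, 5, 7) → max 16
(3, 16, 5, 7, 3) → max 16
(16, 5, 7, 3, 5) → max 16
(5, 7, 3, 5, 11) → max 11  < 14 ✓
(7, 3, 5, 11, 10) → max 11  < 14 ✓
(3, 5, 11, 10, 16) → max 16
(5, 11, 10, 16, 10) → max 16
2 windows satisfy the condition.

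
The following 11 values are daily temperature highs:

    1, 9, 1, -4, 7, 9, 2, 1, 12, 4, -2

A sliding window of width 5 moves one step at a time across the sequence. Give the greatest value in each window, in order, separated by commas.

1 9 1 -4 7 → max 9
9 1 -4 7 9 → max 9
1 -4 7 9 2 → max 9
-4 7 9 2 1 → max 9
7 9 2 1 12 → max 12
9 2 1 12 4 → max 12
2 1 12 4 -2 → max 12

9, 9, 9, 9, 12, 12, 12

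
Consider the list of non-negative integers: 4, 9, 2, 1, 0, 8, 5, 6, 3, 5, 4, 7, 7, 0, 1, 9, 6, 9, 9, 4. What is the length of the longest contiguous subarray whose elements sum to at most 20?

→ 4: sum 4, len 1
→ 9: sum 13, len 2
→ 2: sum 15, len 3
→ 1: sum 16, len 4
→ 0: sum 16, len 5
→ 8 (dropped 4): sum 20, len 5
→ 5 (dropped 9): sum 16, len 5
→ 6 (dropped 2): sum 20, len 5
→ 3 (dropped 1, 0, 8): sum 14, len 3
→ 5: sum 19, len 4
→ 4 (dropped 5): sum 18, len 4
→ 7 (dropped 6): sum 19, len 4
→ 7 (dropped 3, 5): sum 18, len 3
→ 0: sum 18, len 4
→ 1: sum 19, len 5
→ 9 (dropped 4, 7): sum 17, len 4
→ 6 (dropped 7): sum 16, len 4
→ 9 (dropped 0, 1, 9): sum 15, len 2
→ 9 (dropped 6): sum 18, len 2
→ 4 (dropped 9): sum 13, len 2
Longest length seen: 5.

5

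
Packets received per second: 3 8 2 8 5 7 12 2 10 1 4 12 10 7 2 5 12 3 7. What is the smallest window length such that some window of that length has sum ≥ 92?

add 3: running sum 3 < 92
add 8: running sum 11 < 92
add 2: running sum 13 < 92
add 8: running sum 21 < 92
add 5: running sum 26 < 92
add 7: running sum 33 < 92
add 12: running sum 45 < 92
add 2: running sum 47 < 92
add 10: running sum 57 < 92
add 1: running sum 58 < 92
add 4: running sum 62 < 92
add 12: running sum 74 < 92
add 10: running sum 84 < 92
add 7: running sum 91 < 92
add 2: shortest ending here [3, 8, 2, 8, 5, 7, 12, 2, 10, 1, 4, 12, 10, 7, 2] sum 93, len 15
add 5: shortest ending here [8, 2, 8, 5, 7, 12, 2, 10, 1, 4, 12, 10, 7, 2, 5] sum 95, len 15
add 12: shortest ending here [8, 5, 7, 12, 2, 10, 1, 4, 12, 10, 7, 2, 5, 12] sum 97, len 14
add 3: shortest ending here [5, 7, 12, 2, 10, 1, 4, 12, 10, 7, 2, 5, 12, 3] sum 92, len 14
add 7: shortest ending here [7, 12, 2, 10, 1, 4, 12, 10, 7, 2, 5, 12, 3, 7] sum 94, len 14
Shortest qualifying length: 14.

14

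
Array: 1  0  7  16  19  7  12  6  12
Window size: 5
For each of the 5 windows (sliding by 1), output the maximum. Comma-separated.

[1, 0, 7, 16, 19] → max 19
[0, 7, 16, 19, 7] → max 19
[7, 16, 19, 7, 12] → max 19
[16, 19, 7, 12, 6] → max 19
[19, 7, 12, 6, 12] → max 19

19, 19, 19, 19, 19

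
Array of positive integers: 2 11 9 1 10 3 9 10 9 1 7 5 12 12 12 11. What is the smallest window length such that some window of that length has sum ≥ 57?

6

Extend right; whenever the sum reaches 57, record the length and shrink from the left:
add 2: running sum 2 < 57
add 11: running sum 13 < 57
add 9: running sum 22 < 57
add 1: running sum 23 < 57
add 10: running sum 33 < 57
add 3: running sum 36 < 57
add 9: running sum 45 < 57
add 10: running sum 55 < 57
end 8: [11, 9, 1, 10, 3, 9, 10, 9] sum 62, len 8
end 9: [11, 9, 1, 10, 3, 9, 10, 9, 1] sum 63, len 9
end 10: [9, 1, 10, 3, 9, 10, 9, 1, 7] sum 59, len 9
end 11: [9, 1, 10, 3, 9, 10, 9, 1, 7, 5] sum 64, len 10
end 12: [10, 3, 9, 10, 9, 1, 7, 5, 12] sum 66, len 9
end 13: [9, 10, 9, 1, 7, 5, 12, 12] sum 65, len 8
end 14: [9, 1, 7, 5, 12, 12, 12] sum 58, len 7
end 15: [7, 5, 12, 12, 12, 11] sum 59, len 6
Shortest qualifying length: 6.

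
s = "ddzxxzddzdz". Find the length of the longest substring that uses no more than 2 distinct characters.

6

add d: window [d] (1 distinct), len 1
add d: window [d, d] (1 distinct), len 2
add z: window [d, d, z] (2 distinct), len 3
add x: window [z, x] (2 distinct), len 2
add x: window [z, x, x] (2 distinct), len 3
add z: window [z, x, x, z] (2 distinct), len 4
add d: window [z, d] (2 distinct), len 2
add d: window [z, d, d] (2 distinct), len 3
add z: window [z, d, d, z] (2 distinct), len 4
add d: window [z, d, d, z, d] (2 distinct), len 5
add z: window [z, d, d, z, d, z] (2 distinct), len 6
Longest length with ≤2 distinct: 6.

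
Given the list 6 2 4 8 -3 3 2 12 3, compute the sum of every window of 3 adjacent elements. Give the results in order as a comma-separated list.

12, 14, 9, 8, 2, 17, 17

(6, 2, 4) → sum 12
(2, 4, 8) → sum 14
(4, 8, -3) → sum 9
(8, -3, 3) → sum 8
(-3, 3, 2) → sum 2
(3, 2, 12) → sum 17
(2, 12, 3) → sum 17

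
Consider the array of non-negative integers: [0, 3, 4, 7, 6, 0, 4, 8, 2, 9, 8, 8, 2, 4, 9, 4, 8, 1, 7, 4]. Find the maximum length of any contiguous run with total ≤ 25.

Extend to the right; shrink from the left whenever the sum exceeds 25:
add 0: [0] sum 0, len 1
add 3: [0, 3] sum 3, len 2
add 4: [0, 3, 4] sum 7, len 3
add 7: [0, 3, 4, 7] sum 14, len 4
add 6: [0, 3, 4, 7, 6] sum 20, len 5
add 0: [0, 3, 4, 7, 6, 0] sum 20, len 6
add 4: [0, 3, 4, 7, 6, 0, 4] sum 24, len 7
add 8: [7, 6, 0, 4, 8] sum 25, len 5
add 2: [6, 0, 4, 8, 2] sum 20, len 5
add 9: [0, 4, 8, 2, 9] sum 23, len 5
add 8: [2, 9, 8] sum 19, len 3
add 8: [9, 8, 8] sum 25, len 3
add 2: [8, 8, 2] sum 18, len 3
add 4: [8, 8, 2, 4] sum 22, len 4
add 9: [8, 2, 4, 9] sum 23, len 4
add 4: [2, 4, 9, 4] sum 19, len 4
add 8: [4, 9, 4, 8] sum 25, len 4
add 1: [9, 4, 8, 1] sum 22, len 4
add 7: [4, 8, 1, 7] sum 20, len 4
add 4: [4, 8, 1, 7, 4] sum 24, len 5
Longest length seen: 7.

7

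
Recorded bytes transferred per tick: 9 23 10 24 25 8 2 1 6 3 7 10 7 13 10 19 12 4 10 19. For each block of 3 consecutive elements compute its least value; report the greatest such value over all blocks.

9 23 10 → min 9
23 10 24 → min 10
10 24 25 → min 10
24 25 8 → min 8
25 8 2 → min 2
8 2 1 → min 1
2 1 6 → min 1
1 6 3 → min 1
6 3 7 → min 3
3 7 10 → min 3
7 10 7 → min 7
10 7 13 → min 7
7 13 10 → min 7
13 10 19 → min 10
10 19 12 → min 10
19 12 4 → min 4
12 4 10 → min 4
4 10 19 → min 4
Greatest of these is 10.

10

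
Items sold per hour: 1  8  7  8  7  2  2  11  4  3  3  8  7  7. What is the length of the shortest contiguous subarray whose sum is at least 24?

add 1: running sum 1 < 24
add 8: running sum 9 < 24
add 7: running sum 16 < 24
end 3: [1, 8, 7, 8] sum 24, len 4
end 4: [8, 7, 8, 7] sum 30, len 4
end 5: [7, 8, 7, 2] sum 24, len 4
end 6: [7, 8, 7, 2, 2] sum 26, len 5
end 7: [8, 7, 2, 2, 11] sum 30, len 5
end 8: [7, 2, 2, 11, 4] sum 26, len 5
end 9: [7, 2, 2, 11, 4, 3] sum 29, len 6
end 10: [2, 2, 11, 4, 3, 3] sum 25, len 6
end 11: [11, 4, 3, 3, 8] sum 29, len 5
end 12: [4, 3, 3, 8, 7] sum 25, len 5
end 13: [3, 8, 7, 7] sum 25, len 4
Shortest qualifying length: 4.

4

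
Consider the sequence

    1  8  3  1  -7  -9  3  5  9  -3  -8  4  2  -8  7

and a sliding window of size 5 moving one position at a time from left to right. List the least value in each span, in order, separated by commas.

-7, -9, -9, -9, -9, -9, -8, -8, -8, -8, -8

(1, 8, 3, 1, -7) → min -7
(8, 3, 1, -7, -9) → min -9
(3, 1, -7, -9, 3) → min -9
(1, -7, -9, 3, 5) → min -9
(-7, -9, 3, 5, 9) → min -9
(-9, 3, 5, 9, -3) → min -9
(3, 5, 9, -3, -8) → min -8
(5, 9, -3, -8, 4) → min -8
(9, -3, -8, 4, 2) → min -8
(-3, -8, 4, 2, -8) → min -8
(-8, 4, 2, -8, 7) → min -8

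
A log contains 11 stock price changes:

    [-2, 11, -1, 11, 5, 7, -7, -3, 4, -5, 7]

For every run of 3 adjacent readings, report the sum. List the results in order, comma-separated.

Sliding a size-3 window across the 11 values:
-2 11 -1 → sum 8
11 -1 11 → sum 21
-1 11 5 → sum 15
11 5 7 → sum 23
5 7 -7 → sum 5
7 -7 -3 → sum -3
-7 -3 4 → sum -6
-3 4 -5 → sum -4
4 -5 7 → sum 6

8, 21, 15, 23, 5, -3, -6, -4, 6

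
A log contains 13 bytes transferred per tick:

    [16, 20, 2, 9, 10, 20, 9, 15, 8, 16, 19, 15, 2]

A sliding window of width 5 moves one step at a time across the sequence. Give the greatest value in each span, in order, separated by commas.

[16, 20, 2, 9, 10] → max 20
[20, 2, 9, 10, 20] → max 20
[2, 9, 10, 20, 9] → max 20
[9, 10, 20, 9, 15] → max 20
[10, 20, 9, 15, 8] → max 20
[20, 9, 15, 8, 16] → max 20
[9, 15, 8, 16, 19] → max 19
[15, 8, 16, 19, 15] → max 19
[8, 16, 19, 15, 2] → max 19

20, 20, 20, 20, 20, 20, 19, 19, 19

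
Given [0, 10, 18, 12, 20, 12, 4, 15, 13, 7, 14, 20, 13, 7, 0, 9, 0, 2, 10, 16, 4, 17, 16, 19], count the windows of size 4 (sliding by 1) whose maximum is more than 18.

(0, 10, 18, 12) → max 18
(10, 18, 12, 20) → max 20  > 18 ✓
(18, 12, 20, 12) → max 20  > 18 ✓
(12, 20, 12, 4) → max 20  > 18 ✓
(20, 12, 4, 15) → max 20  > 18 ✓
(12, 4, 15, 13) → max 15
(4, 15, 13, 7) → max 15
(15, 13, 7, 14) → max 15
(13, 7, 14, 20) → max 20  > 18 ✓
(7, 14, 20, 13) → max 20  > 18 ✓
(14, 20, 13, 7) → max 20  > 18 ✓
(20, 13, 7, 0) → max 20  > 18 ✓
(13, 7, 0, 9) → max 13
(7, 0, 9, 0) → max 9
(0, 9, 0, 2) → max 9
(9, 0, 2, 10) → max 10
(0, 2, 10, 16) → max 16
(2, 10, 16, 4) → max 16
(10, 16, 4, 17) → max 17
(16, 4, 17, 16) → max 17
(4, 17, 16, 19) → max 19  > 18 ✓
9 windows satisfy the condition.

9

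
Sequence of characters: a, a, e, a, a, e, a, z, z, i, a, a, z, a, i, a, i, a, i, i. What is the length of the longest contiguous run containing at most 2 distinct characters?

add a: window [a] (1 distinct), len 1
add a: window [a, a] (1 distinct), len 2
add e: window [a, a, e] (2 distinct), len 3
add a: window [a, a, e, a] (2 distinct), len 4
add a: window [a, a, e, a, a] (2 distinct), len 5
add e: window [a, a, e, a, a, e] (2 distinct), len 6
add a: window [a, a, e, a, a, e, a] (2 distinct), len 7
add z: window [a, z] (2 distinct), len 2
add z: window [a, z, z] (2 distinct), len 3
add i: window [z, z, i] (2 distinct), len 3
add a: window [i, a] (2 distinct), len 2
add a: window [i, a, a] (2 distinct), len 3
add z: window [a, a, z] (2 distinct), len 3
add a: window [a, a, z, a] (2 distinct), len 4
add i: window [a, i] (2 distinct), len 2
add a: window [a, i, a] (2 distinct), len 3
add i: window [a, i, a, i] (2 distinct), len 4
add a: window [a, i, a, i, a] (2 distinct), len 5
add i: window [a, i, a, i, a, i] (2 distinct), len 6
add i: window [a, i, a, i, a, i, i] (2 distinct), len 7
Longest length with ≤2 distinct: 7.

7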